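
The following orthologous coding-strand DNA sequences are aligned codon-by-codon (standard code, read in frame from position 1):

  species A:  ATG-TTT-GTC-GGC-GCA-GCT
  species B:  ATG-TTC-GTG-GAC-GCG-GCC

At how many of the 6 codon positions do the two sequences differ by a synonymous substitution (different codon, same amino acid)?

Codon 1: ATG Met / ATG Met — identical.
Codon 2: TTT Phe / TTC Phe — synonymous.
Codon 3: GTC Val / GTG Val — synonymous.
Codon 4: GGC Gly / GAC Asp — nonsynonymous.
Codon 5: GCA Ala / GCG Ala — synonymous.
Codon 6: GCT Ala / GCC Ala — synonymous.
Synonymous differences: 4.

4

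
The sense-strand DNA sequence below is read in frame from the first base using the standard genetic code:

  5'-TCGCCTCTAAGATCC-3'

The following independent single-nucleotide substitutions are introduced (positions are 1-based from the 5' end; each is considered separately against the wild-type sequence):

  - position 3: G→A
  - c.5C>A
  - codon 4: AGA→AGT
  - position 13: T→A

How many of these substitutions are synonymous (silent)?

Codon 1: TCG (Ser) → TCA (Ser) — synonymous.
Codon 2: CCT (Pro) → CAT (His) — missense.
Codon 4: AGA (Arg) → AGT (Ser) — missense.
Codon 5: TCC (Ser) → ACC (Thr) — missense.
Synonymous: 1 of 4.

1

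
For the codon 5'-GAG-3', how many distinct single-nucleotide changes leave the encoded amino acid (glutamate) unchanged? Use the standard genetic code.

Position 1: none → 0 synonymous.
Position 2: none → 0 synonymous.
Position 3: GAA → 1 synonymous.
Total: 0 + 0 + 1 = 1.

1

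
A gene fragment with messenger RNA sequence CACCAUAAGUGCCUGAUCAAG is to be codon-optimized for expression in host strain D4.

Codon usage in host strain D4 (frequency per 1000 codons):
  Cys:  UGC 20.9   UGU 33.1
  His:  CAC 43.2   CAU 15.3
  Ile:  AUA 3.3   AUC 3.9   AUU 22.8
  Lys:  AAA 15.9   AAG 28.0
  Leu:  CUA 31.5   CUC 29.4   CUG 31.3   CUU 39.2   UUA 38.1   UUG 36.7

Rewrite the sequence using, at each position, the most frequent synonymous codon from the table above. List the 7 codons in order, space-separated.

CAC CAC AAG UGU CUU AUU AAG

Codon 1 (His): best is CAC at 43.2.
Codon 2 (His): best is CAC at 43.2.
Codon 3 (Lys): best is AAG at 28.0.
Codon 4 (Cys): best is UGU at 33.1.
Codon 5 (Leu): best is CUU at 39.2.
Codon 6 (Ile): best is AUU at 22.8.
Codon 7 (Lys): best is AAG at 28.0.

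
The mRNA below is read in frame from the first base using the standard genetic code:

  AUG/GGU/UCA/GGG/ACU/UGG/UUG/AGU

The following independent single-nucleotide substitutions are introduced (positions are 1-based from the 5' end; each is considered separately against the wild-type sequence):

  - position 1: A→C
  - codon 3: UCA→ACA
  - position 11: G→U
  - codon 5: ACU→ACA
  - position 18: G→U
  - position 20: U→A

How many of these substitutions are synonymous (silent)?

Codon 1: AUG (Met) → CUG (Leu) — missense.
Codon 3: UCA (Ser) → ACA (Thr) — missense.
Codon 4: GGG (Gly) → GUG (Val) — missense.
Codon 5: ACU (Thr) → ACA (Thr) — synonymous.
Codon 6: UGG (Trp) → UGU (Cys) — missense.
Codon 7: UUG (Leu) → UAG (Stop) — nonsense.
Synonymous: 1 of 6.

1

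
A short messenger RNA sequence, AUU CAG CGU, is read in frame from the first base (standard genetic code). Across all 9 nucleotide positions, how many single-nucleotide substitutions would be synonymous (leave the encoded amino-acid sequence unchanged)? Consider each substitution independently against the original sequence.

Codon 1 (AUU, Ile): 2 synonymous substitutions.
Codon 2 (CAG, Gln): 1 synonymous substitution.
Codon 3 (CGU, Arg): 3 synonymous substitutions.
Total: 2 + 1 + 3 = 6.

6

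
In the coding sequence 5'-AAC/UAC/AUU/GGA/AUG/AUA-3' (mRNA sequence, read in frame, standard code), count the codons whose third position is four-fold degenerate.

Codon 1 AAC (Asn): third position 2-fold.
Codon 2 UAC (Tyr): third position 2-fold.
Codon 3 AUU (Ile): third position 3-fold.
Codon 4 GGA (Gly): third position 4-fold.
Codon 5 AUG (Met): third position 1-fold.
Codon 6 AUA (Ile): third position 3-fold.
Four-fold degenerate third positions: 1.

1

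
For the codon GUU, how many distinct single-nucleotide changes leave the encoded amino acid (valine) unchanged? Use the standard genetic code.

Position 1: none → 0 synonymous.
Position 2: none → 0 synonymous.
Position 3: GUC, GUA, GUG → 3 synonymous.
Total: 0 + 0 + 3 = 3.

3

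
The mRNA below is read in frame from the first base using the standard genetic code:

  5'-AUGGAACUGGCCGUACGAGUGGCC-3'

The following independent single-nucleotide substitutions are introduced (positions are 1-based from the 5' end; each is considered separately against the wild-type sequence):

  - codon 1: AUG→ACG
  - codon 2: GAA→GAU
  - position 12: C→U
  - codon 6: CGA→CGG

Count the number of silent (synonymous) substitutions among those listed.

Codon 1: AUG (Met) → ACG (Thr) — missense.
Codon 2: GAA (Glu) → GAU (Asp) — missense.
Codon 4: GCC (Ala) → GCU (Ala) — synonymous.
Codon 6: CGA (Arg) → CGG (Arg) — synonymous.
Synonymous: 2 of 4.

2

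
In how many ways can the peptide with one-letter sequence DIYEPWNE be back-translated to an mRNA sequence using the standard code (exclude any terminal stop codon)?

Asp: 2 codons.
Ile: 3 codons.
Tyr: 2 codons.
Glu: 2 codons.
Pro: 4 codons.
Trp: 1 codon.
Asn: 2 codons.
Glu: 2 codons.
2 × 3 × 2 × 2 × 4 × 1 × 2 × 2 = 384.

384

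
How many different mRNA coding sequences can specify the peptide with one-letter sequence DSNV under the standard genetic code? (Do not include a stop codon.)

96

Asp: 2 codons.
Ser: 6 codons.
Asn: 2 codons.
Val: 4 codons.
2 × 6 × 2 × 4 = 96.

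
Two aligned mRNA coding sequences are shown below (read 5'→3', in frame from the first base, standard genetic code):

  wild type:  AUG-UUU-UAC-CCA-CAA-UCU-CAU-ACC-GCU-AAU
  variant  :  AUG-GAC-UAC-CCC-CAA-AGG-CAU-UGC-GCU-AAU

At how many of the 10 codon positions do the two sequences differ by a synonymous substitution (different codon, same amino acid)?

1

Codon 1: AUG Met / AUG Met — identical.
Codon 2: UUU Phe / GAC Asp — nonsynonymous.
Codon 3: UAC Tyr / UAC Tyr — identical.
Codon 4: CCA Pro / CCC Pro — synonymous.
Codon 5: CAA Gln / CAA Gln — identical.
Codon 6: UCU Ser / AGG Arg — nonsynonymous.
Codon 7: CAU His / CAU His — identical.
Codon 8: ACC Thr / UGC Cys — nonsynonymous.
Codon 9: GCU Ala / GCU Ala — identical.
Codon 10: AAU Asn / AAU Asn — identical.
Synonymous differences: 1.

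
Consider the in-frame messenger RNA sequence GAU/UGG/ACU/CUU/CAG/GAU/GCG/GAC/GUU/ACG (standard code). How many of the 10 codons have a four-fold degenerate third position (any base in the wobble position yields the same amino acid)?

5

Codon 1 GAU (Asp): third position 2-fold.
Codon 2 UGG (Trp): third position 1-fold.
Codon 3 ACU (Thr): third position 4-fold.
Codon 4 CUU (Leu): third position 4-fold.
Codon 5 CAG (Gln): third position 2-fold.
Codon 6 GAU (Asp): third position 2-fold.
Codon 7 GCG (Ala): third position 4-fold.
Codon 8 GAC (Asp): third position 2-fold.
Codon 9 GUU (Val): third position 4-fold.
Codon 10 ACG (Thr): third position 4-fold.
Four-fold degenerate third positions: 5.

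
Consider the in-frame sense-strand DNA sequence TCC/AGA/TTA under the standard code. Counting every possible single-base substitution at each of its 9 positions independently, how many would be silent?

7

Codon 1 (TCC, Ser): 3 synonymous substitutions.
Codon 2 (AGA, Arg): 2 synonymous substitutions.
Codon 3 (TTA, Leu): 2 synonymous substitutions.
Total: 3 + 2 + 2 = 7.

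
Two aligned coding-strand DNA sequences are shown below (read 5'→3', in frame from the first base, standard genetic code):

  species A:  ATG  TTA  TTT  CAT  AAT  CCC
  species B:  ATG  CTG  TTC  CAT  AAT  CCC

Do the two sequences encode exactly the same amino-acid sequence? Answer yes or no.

Codon 1: ATG Met / ATG Met — identical.
Codon 2: TTA Leu / CTG Leu — synonymous.
Codon 3: TTT Phe / TTC Phe — synonymous.
Codon 4: CAT His / CAT His — identical.
Codon 5: AAT Asn / AAT Asn — identical.
Codon 6: CCC Pro / CCC Pro — identical.
Nonsynonymous differences: 0 → same protein.

yes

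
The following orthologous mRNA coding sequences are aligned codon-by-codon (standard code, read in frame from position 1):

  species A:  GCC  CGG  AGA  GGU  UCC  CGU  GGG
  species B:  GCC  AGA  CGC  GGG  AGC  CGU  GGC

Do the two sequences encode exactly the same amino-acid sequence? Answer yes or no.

yes

Codon 1: GCC Ala / GCC Ala — identical.
Codon 2: CGG Arg / AGA Arg — synonymous.
Codon 3: AGA Arg / CGC Arg — synonymous.
Codon 4: GGU Gly / GGG Gly — synonymous.
Codon 5: UCC Ser / AGC Ser — synonymous.
Codon 6: CGU Arg / CGU Arg — identical.
Codon 7: GGG Gly / GGC Gly — synonymous.
Nonsynonymous differences: 0 → same protein.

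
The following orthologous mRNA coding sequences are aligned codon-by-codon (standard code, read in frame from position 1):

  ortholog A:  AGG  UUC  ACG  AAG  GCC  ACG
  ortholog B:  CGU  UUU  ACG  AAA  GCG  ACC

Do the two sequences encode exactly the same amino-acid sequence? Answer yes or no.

Codon 1: AGG Arg / CGU Arg — synonymous.
Codon 2: UUC Phe / UUU Phe — synonymous.
Codon 3: ACG Thr / ACG Thr — identical.
Codon 4: AAG Lys / AAA Lys — synonymous.
Codon 5: GCC Ala / GCG Ala — synonymous.
Codon 6: ACG Thr / ACC Thr — synonymous.
Nonsynonymous differences: 0 → same protein.

yes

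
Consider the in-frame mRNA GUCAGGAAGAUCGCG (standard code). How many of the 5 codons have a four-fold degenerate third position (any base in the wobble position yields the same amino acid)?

Codon 1 GUC (Val): third position 4-fold.
Codon 2 AGG (Arg): third position 2-fold.
Codon 3 AAG (Lys): third position 2-fold.
Codon 4 AUC (Ile): third position 3-fold.
Codon 5 GCG (Ala): third position 4-fold.
Four-fold degenerate third positions: 2.

2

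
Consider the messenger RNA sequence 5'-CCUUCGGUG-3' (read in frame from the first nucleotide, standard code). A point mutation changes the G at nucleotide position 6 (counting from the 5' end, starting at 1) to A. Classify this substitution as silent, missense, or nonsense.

silent

Position 6 falls in codon 2: UCG → Ser.
After the substitution the codon is UCA → Ser.
Both encode Ser, so the change is synonymous.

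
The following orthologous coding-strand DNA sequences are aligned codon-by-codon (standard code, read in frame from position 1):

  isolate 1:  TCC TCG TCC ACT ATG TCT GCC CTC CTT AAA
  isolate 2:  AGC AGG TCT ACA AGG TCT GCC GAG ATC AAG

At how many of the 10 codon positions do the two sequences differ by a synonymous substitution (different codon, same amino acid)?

4

Codon 1: TCC Ser / AGC Ser — synonymous.
Codon 2: TCG Ser / AGG Arg — nonsynonymous.
Codon 3: TCC Ser / TCT Ser — synonymous.
Codon 4: ACT Thr / ACA Thr — synonymous.
Codon 5: ATG Met / AGG Arg — nonsynonymous.
Codon 6: TCT Ser / TCT Ser — identical.
Codon 7: GCC Ala / GCC Ala — identical.
Codon 8: CTC Leu / GAG Glu — nonsynonymous.
Codon 9: CTT Leu / ATC Ile — nonsynonymous.
Codon 10: AAA Lys / AAG Lys — synonymous.
Synonymous differences: 4.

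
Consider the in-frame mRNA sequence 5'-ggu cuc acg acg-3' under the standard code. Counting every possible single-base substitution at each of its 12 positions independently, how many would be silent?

12

Codon 1 (GGU, Gly): 3 synonymous substitutions.
Codon 2 (CUC, Leu): 3 synonymous substitutions.
Codon 3 (ACG, Thr): 3 synonymous substitutions.
Codon 4 (ACG, Thr): 3 synonymous substitutions.
Total: 3 + 3 + 3 + 3 = 12.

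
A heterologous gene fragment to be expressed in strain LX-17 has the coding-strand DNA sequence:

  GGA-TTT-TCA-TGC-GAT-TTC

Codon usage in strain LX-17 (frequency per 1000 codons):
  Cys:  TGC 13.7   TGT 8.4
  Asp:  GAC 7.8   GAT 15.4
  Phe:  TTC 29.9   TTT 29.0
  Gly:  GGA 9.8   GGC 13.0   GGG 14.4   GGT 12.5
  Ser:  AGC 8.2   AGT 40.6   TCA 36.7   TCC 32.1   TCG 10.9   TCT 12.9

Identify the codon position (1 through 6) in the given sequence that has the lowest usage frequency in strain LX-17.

Codon 1 GGA (Gly): 9.8 per 1000.
Codon 2 TTT (Phe): 29.0 per 1000.
Codon 3 TCA (Ser): 36.7 per 1000.
Codon 4 TGC (Cys): 13.7 per 1000.
Codon 5 GAT (Asp): 15.4 per 1000.
Codon 6 TTC (Phe): 29.9 per 1000.
Lowest frequency is 9.8 at codon 1.

1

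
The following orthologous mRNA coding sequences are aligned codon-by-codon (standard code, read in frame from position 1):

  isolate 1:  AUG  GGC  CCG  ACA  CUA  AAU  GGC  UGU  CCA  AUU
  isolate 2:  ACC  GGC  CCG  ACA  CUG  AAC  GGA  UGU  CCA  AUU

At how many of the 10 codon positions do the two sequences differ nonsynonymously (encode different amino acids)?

1

Codon 1: AUG Met / ACC Thr — nonsynonymous.
Codon 2: GGC Gly / GGC Gly — identical.
Codon 3: CCG Pro / CCG Pro — identical.
Codon 4: ACA Thr / ACA Thr — identical.
Codon 5: CUA Leu / CUG Leu — synonymous.
Codon 6: AAU Asn / AAC Asn — synonymous.
Codon 7: GGC Gly / GGA Gly — synonymous.
Codon 8: UGU Cys / UGU Cys — identical.
Codon 9: CCA Pro / CCA Pro — identical.
Codon 10: AUU Ile / AUU Ile — identical.
Nonsynonymous differences: 1.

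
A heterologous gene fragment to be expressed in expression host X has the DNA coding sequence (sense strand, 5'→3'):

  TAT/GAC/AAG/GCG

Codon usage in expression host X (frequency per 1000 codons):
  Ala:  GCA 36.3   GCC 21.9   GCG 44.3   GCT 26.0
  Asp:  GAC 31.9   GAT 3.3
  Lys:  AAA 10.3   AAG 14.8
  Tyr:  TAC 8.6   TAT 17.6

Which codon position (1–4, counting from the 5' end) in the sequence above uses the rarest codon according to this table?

3

Codon 1 TAT (Tyr): 17.6 per 1000.
Codon 2 GAC (Asp): 31.9 per 1000.
Codon 3 AAG (Lys): 14.8 per 1000.
Codon 4 GCG (Ala): 44.3 per 1000.
Lowest frequency is 14.8 at codon 3.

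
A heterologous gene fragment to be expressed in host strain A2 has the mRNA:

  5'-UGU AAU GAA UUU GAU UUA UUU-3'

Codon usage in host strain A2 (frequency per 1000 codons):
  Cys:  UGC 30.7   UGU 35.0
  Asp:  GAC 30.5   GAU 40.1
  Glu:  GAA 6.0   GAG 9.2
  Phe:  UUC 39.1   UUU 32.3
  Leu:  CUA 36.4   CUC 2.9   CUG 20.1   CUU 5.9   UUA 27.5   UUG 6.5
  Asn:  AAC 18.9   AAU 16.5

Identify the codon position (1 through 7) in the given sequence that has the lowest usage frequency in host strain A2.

Codon 1 UGU (Cys): 35.0 per 1000.
Codon 2 AAU (Asn): 16.5 per 1000.
Codon 3 GAA (Glu): 6.0 per 1000.
Codon 4 UUU (Phe): 32.3 per 1000.
Codon 5 GAU (Asp): 40.1 per 1000.
Codon 6 UUA (Leu): 27.5 per 1000.
Codon 7 UUU (Phe): 32.3 per 1000.
Lowest frequency is 6.0 at codon 3.

3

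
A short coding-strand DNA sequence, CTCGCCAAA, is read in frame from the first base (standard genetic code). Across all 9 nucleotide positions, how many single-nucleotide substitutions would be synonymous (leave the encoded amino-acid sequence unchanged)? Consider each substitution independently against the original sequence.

Codon 1 (CTC, Leu): 3 synonymous substitutions.
Codon 2 (GCC, Ala): 3 synonymous substitutions.
Codon 3 (AAA, Lys): 1 synonymous substitution.
Total: 3 + 3 + 1 = 7.

7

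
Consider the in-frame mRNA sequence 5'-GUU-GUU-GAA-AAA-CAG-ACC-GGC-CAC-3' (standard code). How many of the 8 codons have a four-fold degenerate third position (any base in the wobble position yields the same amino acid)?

Codon 1 GUU (Val): third position 4-fold.
Codon 2 GUU (Val): third position 4-fold.
Codon 3 GAA (Glu): third position 2-fold.
Codon 4 AAA (Lys): third position 2-fold.
Codon 5 CAG (Gln): third position 2-fold.
Codon 6 ACC (Thr): third position 4-fold.
Codon 7 GGC (Gly): third position 4-fold.
Codon 8 CAC (His): third position 2-fold.
Four-fold degenerate third positions: 4.

4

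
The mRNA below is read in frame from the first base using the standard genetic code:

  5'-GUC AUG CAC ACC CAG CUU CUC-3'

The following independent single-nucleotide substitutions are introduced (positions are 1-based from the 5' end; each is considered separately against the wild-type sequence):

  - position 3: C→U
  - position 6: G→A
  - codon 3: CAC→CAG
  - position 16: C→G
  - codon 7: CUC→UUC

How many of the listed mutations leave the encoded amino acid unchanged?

1

Codon 1: GUC (Val) → GUU (Val) — synonymous.
Codon 2: AUG (Met) → AUA (Ile) — missense.
Codon 3: CAC (His) → CAG (Gln) — missense.
Codon 6: CUU (Leu) → GUU (Val) — missense.
Codon 7: CUC (Leu) → UUC (Phe) — missense.
Synonymous: 1 of 5.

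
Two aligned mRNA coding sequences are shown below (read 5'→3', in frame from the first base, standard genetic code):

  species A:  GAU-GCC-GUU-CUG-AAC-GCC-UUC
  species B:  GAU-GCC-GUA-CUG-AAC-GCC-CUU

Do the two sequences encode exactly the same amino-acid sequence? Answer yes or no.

Codon 1: GAU Asp / GAU Asp — identical.
Codon 2: GCC Ala / GCC Ala — identical.
Codon 3: GUU Val / GUA Val — synonymous.
Codon 4: CUG Leu / CUG Leu — identical.
Codon 5: AAC Asn / AAC Asn — identical.
Codon 6: GCC Ala / GCC Ala — identical.
Codon 7: UUC Phe / CUU Leu — nonsynonymous.
Nonsynonymous differences: 1 → different protein.

no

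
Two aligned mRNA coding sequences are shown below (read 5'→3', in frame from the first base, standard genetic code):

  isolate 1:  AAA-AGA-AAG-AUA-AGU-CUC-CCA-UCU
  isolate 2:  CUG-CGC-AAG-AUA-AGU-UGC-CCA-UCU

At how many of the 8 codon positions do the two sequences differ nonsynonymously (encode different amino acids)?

Codon 1: AAA Lys / CUG Leu — nonsynonymous.
Codon 2: AGA Arg / CGC Arg — synonymous.
Codon 3: AAG Lys / AAG Lys — identical.
Codon 4: AUA Ile / AUA Ile — identical.
Codon 5: AGU Ser / AGU Ser — identical.
Codon 6: CUC Leu / UGC Cys — nonsynonymous.
Codon 7: CCA Pro / CCA Pro — identical.
Codon 8: UCU Ser / UCU Ser — identical.
Nonsynonymous differences: 2.

2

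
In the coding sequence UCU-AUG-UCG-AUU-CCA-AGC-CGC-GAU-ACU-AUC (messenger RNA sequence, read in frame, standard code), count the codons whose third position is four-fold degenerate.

Codon 1 UCU (Ser): third position 4-fold.
Codon 2 AUG (Met): third position 1-fold.
Codon 3 UCG (Ser): third position 4-fold.
Codon 4 AUU (Ile): third position 3-fold.
Codon 5 CCA (Pro): third position 4-fold.
Codon 6 AGC (Ser): third position 2-fold.
Codon 7 CGC (Arg): third position 4-fold.
Codon 8 GAU (Asp): third position 2-fold.
Codon 9 ACU (Thr): third position 4-fold.
Codon 10 AUC (Ile): third position 3-fold.
Four-fold degenerate third positions: 5.

5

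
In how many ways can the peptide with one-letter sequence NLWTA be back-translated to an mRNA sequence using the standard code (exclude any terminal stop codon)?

Asn: 2 codons.
Leu: 6 codons.
Trp: 1 codon.
Thr: 4 codons.
Ala: 4 codons.
2 × 6 × 1 × 4 × 4 = 192.

192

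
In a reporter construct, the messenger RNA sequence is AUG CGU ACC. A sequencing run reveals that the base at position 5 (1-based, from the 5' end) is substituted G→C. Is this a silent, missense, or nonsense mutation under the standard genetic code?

Position 5 falls in codon 2: CGU → Arg.
After the substitution the codon is CCU → Pro.
Arg ≠ Pro, so this is a missense mutation.

missense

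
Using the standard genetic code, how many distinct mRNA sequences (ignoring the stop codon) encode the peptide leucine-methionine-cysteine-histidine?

24

Leu: 6 codons.
Met: 1 codon.
Cys: 2 codons.
His: 2 codons.
6 × 1 × 2 × 2 = 24.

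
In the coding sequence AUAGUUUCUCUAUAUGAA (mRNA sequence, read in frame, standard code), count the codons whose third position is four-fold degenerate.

3

Codon 1 AUA (Ile): third position 3-fold.
Codon 2 GUU (Val): third position 4-fold.
Codon 3 UCU (Ser): third position 4-fold.
Codon 4 CUA (Leu): third position 4-fold.
Codon 5 UAU (Tyr): third position 2-fold.
Codon 6 GAA (Glu): third position 2-fold.
Four-fold degenerate third positions: 3.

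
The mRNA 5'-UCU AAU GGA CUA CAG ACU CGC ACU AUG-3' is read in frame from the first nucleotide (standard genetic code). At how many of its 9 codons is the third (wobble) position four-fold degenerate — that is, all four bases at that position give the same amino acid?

6

Codon 1 UCU (Ser): third position 4-fold.
Codon 2 AAU (Asn): third position 2-fold.
Codon 3 GGA (Gly): third position 4-fold.
Codon 4 CUA (Leu): third position 4-fold.
Codon 5 CAG (Gln): third position 2-fold.
Codon 6 ACU (Thr): third position 4-fold.
Codon 7 CGC (Arg): third position 4-fold.
Codon 8 ACU (Thr): third position 4-fold.
Codon 9 AUG (Met): third position 1-fold.
Four-fold degenerate third positions: 6.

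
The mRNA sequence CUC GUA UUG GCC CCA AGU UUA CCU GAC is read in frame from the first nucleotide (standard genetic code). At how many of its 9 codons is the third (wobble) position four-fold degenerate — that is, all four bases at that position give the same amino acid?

5

Codon 1 CUC (Leu): third position 4-fold.
Codon 2 GUA (Val): third position 4-fold.
Codon 3 UUG (Leu): third position 2-fold.
Codon 4 GCC (Ala): third position 4-fold.
Codon 5 CCA (Pro): third position 4-fold.
Codon 6 AGU (Ser): third position 2-fold.
Codon 7 UUA (Leu): third position 2-fold.
Codon 8 CCU (Pro): third position 4-fold.
Codon 9 GAC (Asp): third position 2-fold.
Four-fold degenerate third positions: 5.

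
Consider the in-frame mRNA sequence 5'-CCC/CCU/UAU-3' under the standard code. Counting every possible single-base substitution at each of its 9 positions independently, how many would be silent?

Codon 1 (CCC, Pro): 3 synonymous substitutions.
Codon 2 (CCU, Pro): 3 synonymous substitutions.
Codon 3 (UAU, Tyr): 1 synonymous substitution.
Total: 3 + 3 + 1 = 7.

7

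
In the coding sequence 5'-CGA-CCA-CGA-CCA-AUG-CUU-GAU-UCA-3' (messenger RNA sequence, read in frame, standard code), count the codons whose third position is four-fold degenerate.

Codon 1 CGA (Arg): third position 4-fold.
Codon 2 CCA (Pro): third position 4-fold.
Codon 3 CGA (Arg): third position 4-fold.
Codon 4 CCA (Pro): third position 4-fold.
Codon 5 AUG (Met): third position 1-fold.
Codon 6 CUU (Leu): third position 4-fold.
Codon 7 GAU (Asp): third position 2-fold.
Codon 8 UCA (Ser): third position 4-fold.
Four-fold degenerate third positions: 6.

6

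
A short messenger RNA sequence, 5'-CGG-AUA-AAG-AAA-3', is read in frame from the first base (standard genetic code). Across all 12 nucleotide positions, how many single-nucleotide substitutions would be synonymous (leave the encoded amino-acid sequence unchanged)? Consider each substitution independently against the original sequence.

Codon 1 (CGG, Arg): 4 synonymous substitutions.
Codon 2 (AUA, Ile): 2 synonymous substitutions.
Codon 3 (AAG, Lys): 1 synonymous substitution.
Codon 4 (AAA, Lys): 1 synonymous substitution.
Total: 4 + 2 + 1 + 1 = 8.

8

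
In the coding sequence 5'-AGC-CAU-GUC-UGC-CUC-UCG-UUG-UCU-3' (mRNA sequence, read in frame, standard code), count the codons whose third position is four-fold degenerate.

Codon 1 AGC (Ser): third position 2-fold.
Codon 2 CAU (His): third position 2-fold.
Codon 3 GUC (Val): third position 4-fold.
Codon 4 UGC (Cys): third position 2-fold.
Codon 5 CUC (Leu): third position 4-fold.
Codon 6 UCG (Ser): third position 4-fold.
Codon 7 UUG (Leu): third position 2-fold.
Codon 8 UCU (Ser): third position 4-fold.
Four-fold degenerate third positions: 4.

4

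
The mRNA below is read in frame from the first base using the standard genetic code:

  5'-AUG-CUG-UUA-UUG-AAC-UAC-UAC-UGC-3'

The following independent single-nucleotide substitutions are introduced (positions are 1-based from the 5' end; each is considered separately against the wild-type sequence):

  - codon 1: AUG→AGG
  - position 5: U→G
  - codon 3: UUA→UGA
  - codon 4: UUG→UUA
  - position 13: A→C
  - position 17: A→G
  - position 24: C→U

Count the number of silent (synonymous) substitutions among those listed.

Codon 1: AUG (Met) → AGG (Arg) — missense.
Codon 2: CUG (Leu) → CGG (Arg) — missense.
Codon 3: UUA (Leu) → UGA (Stop) — nonsense.
Codon 4: UUG (Leu) → UUA (Leu) — synonymous.
Codon 5: AAC (Asn) → CAC (His) — missense.
Codon 6: UAC (Tyr) → UGC (Cys) — missense.
Codon 8: UGC (Cys) → UGU (Cys) — synonymous.
Synonymous: 2 of 7.

2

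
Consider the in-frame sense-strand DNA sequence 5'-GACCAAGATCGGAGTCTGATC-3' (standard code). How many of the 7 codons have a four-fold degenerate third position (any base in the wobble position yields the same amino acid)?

2

Codon 1 GAC (Asp): third position 2-fold.
Codon 2 CAA (Gln): third position 2-fold.
Codon 3 GAT (Asp): third position 2-fold.
Codon 4 CGG (Arg): third position 4-fold.
Codon 5 AGT (Ser): third position 2-fold.
Codon 6 CTG (Leu): third position 4-fold.
Codon 7 ATC (Ile): third position 3-fold.
Four-fold degenerate third positions: 2.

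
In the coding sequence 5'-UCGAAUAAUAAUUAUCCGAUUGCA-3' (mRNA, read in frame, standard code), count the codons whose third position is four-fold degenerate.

3

Codon 1 UCG (Ser): third position 4-fold.
Codon 2 AAU (Asn): third position 2-fold.
Codon 3 AAU (Asn): third position 2-fold.
Codon 4 AAU (Asn): third position 2-fold.
Codon 5 UAU (Tyr): third position 2-fold.
Codon 6 CCG (Pro): third position 4-fold.
Codon 7 AUU (Ile): third position 3-fold.
Codon 8 GCA (Ala): third position 4-fold.
Four-fold degenerate third positions: 3.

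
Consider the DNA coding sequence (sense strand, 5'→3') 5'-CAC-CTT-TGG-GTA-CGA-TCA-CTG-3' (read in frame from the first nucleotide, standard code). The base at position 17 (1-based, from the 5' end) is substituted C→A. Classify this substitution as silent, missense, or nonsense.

Position 17 falls in codon 6: TCA → Ser.
After the substitution the codon is TAA → Stop.
The new codon is a stop codon, so this is a nonsense mutation.

nonsense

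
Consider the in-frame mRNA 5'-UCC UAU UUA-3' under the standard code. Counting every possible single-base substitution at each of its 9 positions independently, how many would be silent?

6

Codon 1 (UCC, Ser): 3 synonymous substitutions.
Codon 2 (UAU, Tyr): 1 synonymous substitution.
Codon 3 (UUA, Leu): 2 synonymous substitutions.
Total: 3 + 1 + 2 = 6.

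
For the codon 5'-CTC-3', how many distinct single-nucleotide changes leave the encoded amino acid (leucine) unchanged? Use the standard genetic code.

Position 1: none → 0 synonymous.
Position 2: none → 0 synonymous.
Position 3: CTT, CTA, CTG → 3 synonymous.
Total: 0 + 0 + 3 = 3.

3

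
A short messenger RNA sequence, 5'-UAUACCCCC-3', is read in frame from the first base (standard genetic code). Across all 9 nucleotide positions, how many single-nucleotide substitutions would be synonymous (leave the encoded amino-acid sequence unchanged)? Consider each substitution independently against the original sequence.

Codon 1 (UAU, Tyr): 1 synonymous substitution.
Codon 2 (ACC, Thr): 3 synonymous substitutions.
Codon 3 (CCC, Pro): 3 synonymous substitutions.
Total: 1 + 3 + 3 = 7.

7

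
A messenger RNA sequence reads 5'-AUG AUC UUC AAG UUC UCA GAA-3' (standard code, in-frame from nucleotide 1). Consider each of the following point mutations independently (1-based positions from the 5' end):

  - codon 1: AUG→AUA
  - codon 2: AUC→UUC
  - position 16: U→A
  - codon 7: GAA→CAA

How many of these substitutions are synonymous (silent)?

Codon 1: AUG (Met) → AUA (Ile) — missense.
Codon 2: AUC (Ile) → UUC (Phe) — missense.
Codon 6: UCA (Ser) → ACA (Thr) — missense.
Codon 7: GAA (Glu) → CAA (Gln) — missense.
Synonymous: 0 of 4.

0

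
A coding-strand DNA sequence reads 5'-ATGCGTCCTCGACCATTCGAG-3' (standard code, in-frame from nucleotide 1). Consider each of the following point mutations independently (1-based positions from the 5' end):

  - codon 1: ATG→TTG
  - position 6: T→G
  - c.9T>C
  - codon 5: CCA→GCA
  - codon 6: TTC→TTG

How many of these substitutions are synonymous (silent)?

Codon 1: ATG (Met) → TTG (Leu) — missense.
Codon 2: CGT (Arg) → CGG (Arg) — synonymous.
Codon 3: CCT (Pro) → CCC (Pro) — synonymous.
Codon 5: CCA (Pro) → GCA (Ala) — missense.
Codon 6: TTC (Phe) → TTG (Leu) — missense.
Synonymous: 2 of 5.

2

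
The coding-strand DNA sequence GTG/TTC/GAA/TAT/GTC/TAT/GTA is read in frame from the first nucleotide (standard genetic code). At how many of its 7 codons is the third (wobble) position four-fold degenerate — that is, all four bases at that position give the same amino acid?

Codon 1 GTG (Val): third position 4-fold.
Codon 2 TTC (Phe): third position 2-fold.
Codon 3 GAA (Glu): third position 2-fold.
Codon 4 TAT (Tyr): third position 2-fold.
Codon 5 GTC (Val): third position 4-fold.
Codon 6 TAT (Tyr): third position 2-fold.
Codon 7 GTA (Val): third position 4-fold.
Four-fold degenerate third positions: 3.

3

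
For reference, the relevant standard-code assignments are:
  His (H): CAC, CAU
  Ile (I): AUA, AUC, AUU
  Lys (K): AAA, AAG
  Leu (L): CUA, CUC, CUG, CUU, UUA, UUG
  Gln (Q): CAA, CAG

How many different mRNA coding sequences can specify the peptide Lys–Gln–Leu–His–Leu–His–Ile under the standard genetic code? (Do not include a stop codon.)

1728

Lys: 2 codons.
Gln: 2 codons.
Leu: 6 codons.
His: 2 codons.
Leu: 6 codons.
His: 2 codons.
Ile: 3 codons.
2 × 2 × 6 × 2 × 6 × 2 × 3 = 1728.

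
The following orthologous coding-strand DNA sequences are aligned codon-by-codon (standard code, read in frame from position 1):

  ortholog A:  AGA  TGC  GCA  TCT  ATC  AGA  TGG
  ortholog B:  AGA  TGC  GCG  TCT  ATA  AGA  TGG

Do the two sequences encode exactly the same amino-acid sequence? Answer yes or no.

Codon 1: AGA Arg / AGA Arg — identical.
Codon 2: TGC Cys / TGC Cys — identical.
Codon 3: GCA Ala / GCG Ala — synonymous.
Codon 4: TCT Ser / TCT Ser — identical.
Codon 5: ATC Ile / ATA Ile — synonymous.
Codon 6: AGA Arg / AGA Arg — identical.
Codon 7: TGG Trp / TGG Trp — identical.
Nonsynonymous differences: 0 → same protein.

yes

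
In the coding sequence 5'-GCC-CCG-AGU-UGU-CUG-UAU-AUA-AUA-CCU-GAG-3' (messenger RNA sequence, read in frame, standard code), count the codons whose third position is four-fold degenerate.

4

Codon 1 GCC (Ala): third position 4-fold.
Codon 2 CCG (Pro): third position 4-fold.
Codon 3 AGU (Ser): third position 2-fold.
Codon 4 UGU (Cys): third position 2-fold.
Codon 5 CUG (Leu): third position 4-fold.
Codon 6 UAU (Tyr): third position 2-fold.
Codon 7 AUA (Ile): third position 3-fold.
Codon 8 AUA (Ile): third position 3-fold.
Codon 9 CCU (Pro): third position 4-fold.
Codon 10 GAG (Glu): third position 2-fold.
Four-fold degenerate third positions: 4.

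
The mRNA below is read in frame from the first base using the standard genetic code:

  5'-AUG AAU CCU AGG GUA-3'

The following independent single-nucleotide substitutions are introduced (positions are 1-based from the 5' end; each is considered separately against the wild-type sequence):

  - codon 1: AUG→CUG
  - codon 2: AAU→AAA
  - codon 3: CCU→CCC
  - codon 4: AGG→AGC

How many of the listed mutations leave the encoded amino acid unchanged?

Codon 1: AUG (Met) → CUG (Leu) — missense.
Codon 2: AAU (Asn) → AAA (Lys) — missense.
Codon 3: CCU (Pro) → CCC (Pro) — synonymous.
Codon 4: AGG (Arg) → AGC (Ser) — missense.
Synonymous: 1 of 4.

1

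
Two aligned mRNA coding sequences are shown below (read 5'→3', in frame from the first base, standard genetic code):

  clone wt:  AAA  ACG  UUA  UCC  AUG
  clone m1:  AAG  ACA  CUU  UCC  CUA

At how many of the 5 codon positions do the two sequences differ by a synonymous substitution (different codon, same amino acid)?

3

Codon 1: AAA Lys / AAG Lys — synonymous.
Codon 2: ACG Thr / ACA Thr — synonymous.
Codon 3: UUA Leu / CUU Leu — synonymous.
Codon 4: UCC Ser / UCC Ser — identical.
Codon 5: AUG Met / CUA Leu — nonsynonymous.
Synonymous differences: 3.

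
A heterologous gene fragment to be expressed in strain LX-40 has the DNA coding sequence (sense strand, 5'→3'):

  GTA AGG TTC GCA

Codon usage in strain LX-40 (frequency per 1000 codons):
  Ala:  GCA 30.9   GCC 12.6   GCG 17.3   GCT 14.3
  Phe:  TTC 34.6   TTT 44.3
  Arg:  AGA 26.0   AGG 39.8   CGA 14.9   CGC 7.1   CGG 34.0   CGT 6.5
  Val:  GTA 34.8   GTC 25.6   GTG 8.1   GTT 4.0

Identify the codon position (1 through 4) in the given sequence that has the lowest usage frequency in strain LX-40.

Codon 1 GTA (Val): 34.8 per 1000.
Codon 2 AGG (Arg): 39.8 per 1000.
Codon 3 TTC (Phe): 34.6 per 1000.
Codon 4 GCA (Ala): 30.9 per 1000.
Lowest frequency is 30.9 at codon 4.

4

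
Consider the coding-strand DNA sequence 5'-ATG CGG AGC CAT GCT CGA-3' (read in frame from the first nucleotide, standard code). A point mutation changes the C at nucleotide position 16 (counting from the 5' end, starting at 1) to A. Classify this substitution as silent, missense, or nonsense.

silent

Position 16 falls in codon 6: CGA → Arg.
After the substitution the codon is AGA → Arg.
Both encode Arg, so the change is synonymous.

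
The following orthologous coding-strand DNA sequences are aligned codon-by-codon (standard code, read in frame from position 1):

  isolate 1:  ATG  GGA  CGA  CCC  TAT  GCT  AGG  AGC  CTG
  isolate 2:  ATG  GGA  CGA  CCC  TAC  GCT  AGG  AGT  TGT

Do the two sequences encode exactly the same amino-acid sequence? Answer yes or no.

Codon 1: ATG Met / ATG Met — identical.
Codon 2: GGA Gly / GGA Gly — identical.
Codon 3: CGA Arg / CGA Arg — identical.
Codon 4: CCC Pro / CCC Pro — identical.
Codon 5: TAT Tyr / TAC Tyr — synonymous.
Codon 6: GCT Ala / GCT Ala — identical.
Codon 7: AGG Arg / AGG Arg — identical.
Codon 8: AGC Ser / AGT Ser — synonymous.
Codon 9: CTG Leu / TGT Cys — nonsynonymous.
Nonsynonymous differences: 1 → different protein.

no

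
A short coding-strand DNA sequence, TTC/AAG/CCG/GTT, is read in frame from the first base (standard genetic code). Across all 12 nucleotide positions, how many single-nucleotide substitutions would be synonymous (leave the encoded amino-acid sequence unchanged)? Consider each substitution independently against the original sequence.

8

Codon 1 (TTC, Phe): 1 synonymous substitution.
Codon 2 (AAG, Lys): 1 synonymous substitution.
Codon 3 (CCG, Pro): 3 synonymous substitutions.
Codon 4 (GTT, Val): 3 synonymous substitutions.
Total: 1 + 1 + 3 + 3 = 8.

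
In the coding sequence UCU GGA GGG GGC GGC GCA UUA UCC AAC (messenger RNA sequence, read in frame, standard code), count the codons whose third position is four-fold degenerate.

7

Codon 1 UCU (Ser): third position 4-fold.
Codon 2 GGA (Gly): third position 4-fold.
Codon 3 GGG (Gly): third position 4-fold.
Codon 4 GGC (Gly): third position 4-fold.
Codon 5 GGC (Gly): third position 4-fold.
Codon 6 GCA (Ala): third position 4-fold.
Codon 7 UUA (Leu): third position 2-fold.
Codon 8 UCC (Ser): third position 4-fold.
Codon 9 AAC (Asn): third position 2-fold.
Four-fold degenerate third positions: 7.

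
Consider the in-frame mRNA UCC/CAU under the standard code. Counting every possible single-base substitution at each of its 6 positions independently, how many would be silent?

4

Codon 1 (UCC, Ser): 3 synonymous substitutions.
Codon 2 (CAU, His): 1 synonymous substitution.
Total: 3 + 1 = 4.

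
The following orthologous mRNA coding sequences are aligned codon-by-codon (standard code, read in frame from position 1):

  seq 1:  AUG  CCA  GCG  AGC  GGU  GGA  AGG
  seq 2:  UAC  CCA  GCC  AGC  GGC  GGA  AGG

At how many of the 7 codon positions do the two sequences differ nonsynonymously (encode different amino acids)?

Codon 1: AUG Met / UAC Tyr — nonsynonymous.
Codon 2: CCA Pro / CCA Pro — identical.
Codon 3: GCG Ala / GCC Ala — synonymous.
Codon 4: AGC Ser / AGC Ser — identical.
Codon 5: GGU Gly / GGC Gly — synonymous.
Codon 6: GGA Gly / GGA Gly — identical.
Codon 7: AGG Arg / AGG Arg — identical.
Nonsynonymous differences: 1.

1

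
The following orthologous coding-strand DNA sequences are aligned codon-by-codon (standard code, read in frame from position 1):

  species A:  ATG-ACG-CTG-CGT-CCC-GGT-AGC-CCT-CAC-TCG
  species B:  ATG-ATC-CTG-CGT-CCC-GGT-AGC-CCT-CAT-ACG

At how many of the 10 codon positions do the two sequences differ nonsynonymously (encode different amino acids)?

Codon 1: ATG Met / ATG Met — identical.
Codon 2: ACG Thr / ATC Ile — nonsynonymous.
Codon 3: CTG Leu / CTG Leu — identical.
Codon 4: CGT Arg / CGT Arg — identical.
Codon 5: CCC Pro / CCC Pro — identical.
Codon 6: GGT Gly / GGT Gly — identical.
Codon 7: AGC Ser / AGC Ser — identical.
Codon 8: CCT Pro / CCT Pro — identical.
Codon 9: CAC His / CAT His — synonymous.
Codon 10: TCG Ser / ACG Thr — nonsynonymous.
Nonsynonymous differences: 2.

2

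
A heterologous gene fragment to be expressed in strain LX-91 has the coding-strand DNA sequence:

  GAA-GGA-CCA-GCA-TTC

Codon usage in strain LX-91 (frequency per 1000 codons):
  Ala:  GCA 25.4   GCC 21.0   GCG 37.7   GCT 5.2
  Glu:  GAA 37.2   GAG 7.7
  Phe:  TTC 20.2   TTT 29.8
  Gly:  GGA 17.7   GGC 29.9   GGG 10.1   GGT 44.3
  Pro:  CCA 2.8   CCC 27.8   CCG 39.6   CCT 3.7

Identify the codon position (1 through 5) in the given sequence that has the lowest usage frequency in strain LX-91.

Codon 1 GAA (Glu): 37.2 per 1000.
Codon 2 GGA (Gly): 17.7 per 1000.
Codon 3 CCA (Pro): 2.8 per 1000.
Codon 4 GCA (Ala): 25.4 per 1000.
Codon 5 TTC (Phe): 20.2 per 1000.
Lowest frequency is 2.8 at codon 3.

3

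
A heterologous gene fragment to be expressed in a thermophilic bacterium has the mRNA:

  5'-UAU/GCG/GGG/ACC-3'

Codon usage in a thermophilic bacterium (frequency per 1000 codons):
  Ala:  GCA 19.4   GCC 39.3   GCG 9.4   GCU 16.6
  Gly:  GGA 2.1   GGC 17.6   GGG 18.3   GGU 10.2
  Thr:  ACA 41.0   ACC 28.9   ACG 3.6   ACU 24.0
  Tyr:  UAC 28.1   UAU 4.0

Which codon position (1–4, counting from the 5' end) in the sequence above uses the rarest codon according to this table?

1

Codon 1 UAU (Tyr): 4.0 per 1000.
Codon 2 GCG (Ala): 9.4 per 1000.
Codon 3 GGG (Gly): 18.3 per 1000.
Codon 4 ACC (Thr): 28.9 per 1000.
Lowest frequency is 4.0 at codon 1.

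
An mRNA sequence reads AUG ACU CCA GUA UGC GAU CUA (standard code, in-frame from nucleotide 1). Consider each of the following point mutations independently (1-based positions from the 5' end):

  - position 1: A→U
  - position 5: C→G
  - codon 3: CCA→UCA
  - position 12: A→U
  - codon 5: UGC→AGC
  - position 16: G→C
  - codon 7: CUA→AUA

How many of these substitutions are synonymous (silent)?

Codon 1: AUG (Met) → UUG (Leu) — missense.
Codon 2: ACU (Thr) → AGU (Ser) — missense.
Codon 3: CCA (Pro) → UCA (Ser) — missense.
Codon 4: GUA (Val) → GUU (Val) — synonymous.
Codon 5: UGC (Cys) → AGC (Ser) — missense.
Codon 6: GAU (Asp) → CAU (His) — missense.
Codon 7: CUA (Leu) → AUA (Ile) — missense.
Synonymous: 1 of 7.

1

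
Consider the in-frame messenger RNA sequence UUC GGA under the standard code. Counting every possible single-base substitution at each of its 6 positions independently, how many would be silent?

Codon 1 (UUC, Phe): 1 synonymous substitution.
Codon 2 (GGA, Gly): 3 synonymous substitutions.
Total: 1 + 3 = 4.

4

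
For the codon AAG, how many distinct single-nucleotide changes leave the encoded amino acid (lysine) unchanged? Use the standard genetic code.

1

Position 1: none → 0 synonymous.
Position 2: none → 0 synonymous.
Position 3: AAA → 1 synonymous.
Total: 0 + 0 + 1 = 1.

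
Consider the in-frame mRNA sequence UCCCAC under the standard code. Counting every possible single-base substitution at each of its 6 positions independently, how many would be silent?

4

Codon 1 (UCC, Ser): 3 synonymous substitutions.
Codon 2 (CAC, His): 1 synonymous substitution.
Total: 3 + 1 = 4.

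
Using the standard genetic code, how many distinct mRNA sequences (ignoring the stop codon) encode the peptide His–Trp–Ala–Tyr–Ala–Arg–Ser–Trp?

2304

His: 2 codons.
Trp: 1 codon.
Ala: 4 codons.
Tyr: 2 codons.
Ala: 4 codons.
Arg: 6 codons.
Ser: 6 codons.
Trp: 1 codon.
2 × 1 × 4 × 2 × 4 × 6 × 6 × 1 = 2304.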